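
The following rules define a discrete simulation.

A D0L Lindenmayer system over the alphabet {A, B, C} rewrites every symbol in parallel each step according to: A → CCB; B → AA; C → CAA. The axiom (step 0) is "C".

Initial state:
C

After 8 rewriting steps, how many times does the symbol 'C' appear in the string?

2245

step 0: C
step 1: CAA
step 2: CAACCBCCB
step 3: CAACCBCCBCAACAAAACAACAAAA
step 4: CAACCBCCBCAACAAAACAACAAAACAACCBCCBCAACCBCCBCCBCCBCAACCBCCBCAACCBCCBCCBCCB
step 5: CAACCBCCBCAACAAAACAACAAAACAACCBCCBCAACCBCCBCCBCCBCAACCBCCB…BCAACAAAACAACAAAACAACCBCCBCAACAAAACAACAAAACAACAAAACAACAAAA  (len 205)
step 6: CAACCBCCBCAACAAAACAACAAAACAACCBCCBCAACCBCCBCCBCCBCAACCBCCB…BCCBCCBCCBCAACCBCCBCAACCBCCBCCBCCBCAACCBCCBCAACCBCCBCCBCCB  (len 593)
step 7: CAACCBCCBCAACAAAACAACAAAACAACCBCCBCAACCBCCBCCBCCBCAACCBCCB…BCAACAAAACAACAAAACAACCBCCBCAACAAAACAACAAAACAACAAAACAACAAAA  (len 1677)
step 8: CAACCBCCBCAACAAAACAACAAAACAACCBCCBCAACCBCCBCCBCCBCAACCBCCB…BCCBCCBCCBCAACCBCCBCAACCBCCBCCBCCBCAACCBCCBCAACCBCCBCCBCCB  (len 4825)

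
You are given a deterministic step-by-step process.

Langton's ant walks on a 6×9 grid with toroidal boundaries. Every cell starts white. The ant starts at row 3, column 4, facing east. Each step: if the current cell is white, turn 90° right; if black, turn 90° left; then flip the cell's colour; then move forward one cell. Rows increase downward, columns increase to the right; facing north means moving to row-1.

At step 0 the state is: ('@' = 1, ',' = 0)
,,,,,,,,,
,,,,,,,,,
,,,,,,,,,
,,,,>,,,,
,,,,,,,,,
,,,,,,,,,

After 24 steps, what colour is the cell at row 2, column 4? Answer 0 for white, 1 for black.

0

[0] ,,,,,,,,,
,,,,,,,,,
,,,,,,,,,
,,,,>,,,,
,,,,,,,,,
,,,,,,,,,
[1] ,,,,,,,,,
,,,,,,,,,
,,,,,,,,,
,,,,@,,,,
,,,,v,,,,
,,,,,,,,,
[2] ,,,,,,,,,
,,,,,,,,,
,,,,,,,,,
,,,,@,,,,
,,,<@,,,,
,,,,,,,,,
[3] ,,,,,,,,,
,,,,,,,,,
,,,,,,,,,
,,,^@,,,,
,,,@@,,,,
,,,,,,,,,
[4] ,,,,,,,,,
,,,,,,,,,
,,,,,,,,,
,,,@>,,,,
,,,@@,,,,
,,,,,,,,,
[5] ,,,,,,,,,
,,,,,,,,,
,,,,^,,,,
,,,@,,,,,
,,,@@,,,,
,,,,,,,,,
[6] ,,,,,,,,,
,,,,,,,,,
,,,,@>,,,
,,,@,,,,,
,,,@@,,,,
,,,,,,,,,
[7] ,,,,,,,,,
,,,,,,,,,
,,,,@@,,,
,,,@,v,,,
,,,@@,,,,
,,,,,,,,,
[8] ,,,,,,,,,
,,,,,,,,,
,,,,@@,,,
,,,@<@,,,
,,,@@,,,,
,,,,,,,,,
[9] ,,,,,,,,,
,,,,,,,,,
,,,,^@,,,
,,,@@@,,,
,,,@@,,,,
,,,,,,,,,
[10] ,,,,,,,,,
,,,,,,,,,
,,,<,@,,,
,,,@@@,,,
,,,@@,,,,
,,,,,,,,,
[11] ,,,,,,,,,
,,,^,,,,,
,,,@,@,,,
,,,@@@,,,
,,,@@,,,,
,,,,,,,,,
[12] ,,,,,,,,,
,,,@>,,,,
,,,@,@,,,
,,,@@@,,,
,,,@@,,,,
,,,,,,,,,
[13] ,,,,,,,,,
,,,@@,,,,
,,,@v@,,,
,,,@@@,,,
,,,@@,,,,
,,,,,,,,,
[14] ,,,,,,,,,
,,,@@,,,,
,,,<@@,,,
,,,@@@,,,
,,,@@,,,,
,,,,,,,,,
[15] ,,,,,,,,,
,,,@@,,,,
,,,,@@,,,
,,,v@@,,,
,,,@@,,,,
,,,,,,,,,
[16] ,,,,,,,,,
,,,@@,,,,
,,,,@@,,,
,,,,>@,,,
,,,@@,,,,
,,,,,,,,,
[17] ,,,,,,,,,
,,,@@,,,,
,,,,^@,,,
,,,,,@,,,
,,,@@,,,,
,,,,,,,,,
[18] ,,,,,,,,,
,,,@@,,,,
,,,<,@,,,
,,,,,@,,,
,,,@@,,,,
,,,,,,,,,
[19] ,,,,,,,,,
,,,^@,,,,
,,,@,@,,,
,,,,,@,,,
,,,@@,,,,
,,,,,,,,,
[20] ,,,,,,,,,
,,<,@,,,,
,,,@,@,,,
,,,,,@,,,
,,,@@,,,,
,,,,,,,,,
[21] ,,^,,,,,,
,,@,@,,,,
,,,@,@,,,
,,,,,@,,,
,,,@@,,,,
,,,,,,,,,
[22] ,,@>,,,,,
,,@,@,,,,
,,,@,@,,,
,,,,,@,,,
,,,@@,,,,
,,,,,,,,,
[23] ,,@@,,,,,
,,@v@,,,,
,,,@,@,,,
,,,,,@,,,
,,,@@,,,,
,,,,,,,,,
[24] ,,@@,,,,,
,,<@@,,,,
,,,@,@,,,
,,,,,@,,,
,,,@@,,,,
,,,,,,,,,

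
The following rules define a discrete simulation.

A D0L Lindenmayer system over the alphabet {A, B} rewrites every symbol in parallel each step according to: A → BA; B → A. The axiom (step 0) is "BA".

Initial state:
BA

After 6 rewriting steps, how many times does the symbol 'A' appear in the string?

21

k=0  BA
k=1  ABA
k=2  BAABA
k=3  ABABAABA
k=4  BAABAABABAABA
k=5  ABABAABABAABAABABAABA
k=6  BAABAABABAABAABABAABABAABAABABAABA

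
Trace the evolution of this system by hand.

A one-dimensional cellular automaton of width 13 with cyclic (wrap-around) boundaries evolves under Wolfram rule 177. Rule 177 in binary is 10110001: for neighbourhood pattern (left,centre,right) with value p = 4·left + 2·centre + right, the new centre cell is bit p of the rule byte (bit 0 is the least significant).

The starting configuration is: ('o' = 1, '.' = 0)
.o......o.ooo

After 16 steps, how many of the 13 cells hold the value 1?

step 0: .o......o.ooo
step 1: o.ooooo..o.o.
step 2: .o.ooo.o..o.o
step 3: o.o.o.o.o..o.
step 4: .o.o.o.o.o..o
step 5: o.o.o.o.o.o..
step 6: .o.o.o.o.o.o.
step 7: ..o.o.o.o.o.o
step 8: o..o.o.o.o.o.
step 9: .o..o.o.o.o.o
step 10: o.o..o.o.o.o.
step 11: .o.o..o.o.o.o
step 12: o.o.o..o.o.o.
step 13: .o.o.o..o.o.o
step 14: o.o.o.o..o.o.
step 15: .o.o.o.o..o.o
step 16: o.o.o.o.o..o.

6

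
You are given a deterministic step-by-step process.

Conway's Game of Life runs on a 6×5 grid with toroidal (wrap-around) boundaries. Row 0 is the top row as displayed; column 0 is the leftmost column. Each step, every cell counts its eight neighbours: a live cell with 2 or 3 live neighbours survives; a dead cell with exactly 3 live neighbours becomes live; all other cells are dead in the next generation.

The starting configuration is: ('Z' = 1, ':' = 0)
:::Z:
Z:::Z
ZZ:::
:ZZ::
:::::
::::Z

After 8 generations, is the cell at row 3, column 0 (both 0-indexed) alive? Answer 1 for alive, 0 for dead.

1

0) :::Z:
Z:::Z
ZZ:::
:ZZ::
:::::
::::Z
1) Z::Z:
ZZ::Z
::Z:Z
ZZZ::
:::::
:::::
2) ZZ:::
:ZZ::
::Z:Z
ZZZZ:
:Z:::
:::::
3) ZZZ::
::ZZ:
::::Z
Z::ZZ
ZZ:::
ZZ:::
4) Z::ZZ
Z:ZZZ
Z:Z::
:Z:Z:
::Z::
::::Z
5) :ZZ::
::Z::
Z::::
:Z:Z:
::ZZ:
Z:::Z
6) ZZZZ:
::Z::
:ZZ::
:Z:ZZ
ZZZZ:
Z:::Z
7) Z:ZZ:
Z::::
ZZ:::
::::Z
:::::
:::::
8) :Z::Z
Z:Z::
ZZ::Z
Z::::
:::::
:::::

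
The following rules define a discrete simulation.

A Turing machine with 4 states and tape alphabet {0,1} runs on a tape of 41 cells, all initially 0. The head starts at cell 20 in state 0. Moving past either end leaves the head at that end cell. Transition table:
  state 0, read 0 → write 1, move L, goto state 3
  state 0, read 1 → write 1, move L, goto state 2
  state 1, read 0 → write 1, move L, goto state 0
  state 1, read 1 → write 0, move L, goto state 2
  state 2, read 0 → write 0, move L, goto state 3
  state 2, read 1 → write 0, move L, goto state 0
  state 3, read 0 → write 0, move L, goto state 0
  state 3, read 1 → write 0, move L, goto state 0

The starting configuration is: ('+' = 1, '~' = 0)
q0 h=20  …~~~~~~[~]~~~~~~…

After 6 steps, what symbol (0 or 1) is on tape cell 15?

0

0) q0 h=20  …~~~~~~[~]~~~~~~…
1) q3 h=19  …~~~~~~[~]+~~~~~…
2) q0 h=18  …~~~~~~[~]~+~~~~…
3) q3 h=17  …~~~~~~[~]+~+~~~…
4) q0 h=16  …~~~~~~[~]~+~+~~…
5) q3 h=15  …~~~~~~[~]+~+~+~…
6) q0 h=14  …~~~~~~[~]~+~+~+…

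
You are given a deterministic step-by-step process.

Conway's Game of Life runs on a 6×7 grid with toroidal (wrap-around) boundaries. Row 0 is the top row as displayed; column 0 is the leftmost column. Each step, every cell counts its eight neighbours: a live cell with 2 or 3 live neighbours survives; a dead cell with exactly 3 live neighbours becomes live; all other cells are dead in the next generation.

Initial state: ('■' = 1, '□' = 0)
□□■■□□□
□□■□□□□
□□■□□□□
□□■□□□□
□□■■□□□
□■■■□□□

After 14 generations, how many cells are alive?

k=0  □□■■□□□
□□■□□□□
□□■□□□□
□□■□□□□
□□■■□□□
□■■■□□□
k=1  □□□□□□□
□■■□□□□
□■■■□□□
□■■□□□□
□□□□□□□
□■□□■□□
k=2  □■■□□□□
□■□■□□□
■□□■□□□
□■□■□□□
□■■□□□□
□□□□□□□
k=3  □■■□□□□
■■□■□□□
■■□■■□□
■■□■□□□
□■■□□□□
□□□□□□□
k=4  ■■■□□□□
□□□■■□□
□□□■■□■
□□□■■□□
■■■□□□□
□□□□□□□
k=5  □■■■□□□
■■□□■■□
□□■□□□□
■■□□■■□
□■■■□□□
□□□□□□□
k=6  ■■■■■□□
■□□□■□□
□□■■□□□
■□□□■□□
■■■■■□□
□□□□□□□
k=7  ■■■■■□□
■□□□■□□
□■□■■□□
■□□□■□□
■■■■■□□
□□□□□□□
k=8  ■■■■■□□
■□□□□■□
■■□■■■□
■□□□□■□
■■■■■□□
□□□□□□□
k=9  ■■■■■□■
□□□□□■□
■■□□□■□
□□□□□■□
■■■■■□■
□□□□□□□
k=10  ■■■■■■■
□□□■□■□
□□□□■■□
□□□■□■□
■■■■■■■
□□□□□□□
k=11  ■■■■□■■
■■□□□□□
□□□■□■■
■■□□□□□
■■■■□■■
□□□□□□□
k=12  □□■□□□■
□□□■□□□
□□■□□□■
□□□■□□□
□□■□□□■
□□□□□□□
k=13  □□□□□□□
□□■■□□□
□□■■□□□
□□■■□□□
□□□□□□□
□□□□□□□
k=14  □□□□□□□
□□■■□□□
□■□□■□□
□□■■□□□
□□□□□□□
□□□□□□□

6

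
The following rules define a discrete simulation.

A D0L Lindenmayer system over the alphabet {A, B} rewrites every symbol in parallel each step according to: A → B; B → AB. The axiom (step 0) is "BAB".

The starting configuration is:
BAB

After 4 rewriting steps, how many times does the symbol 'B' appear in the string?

13

t=0: BAB
t=1: ABBAB
t=2: BABABBAB
t=3: ABBABBABABBAB
t=4: BABABBABABBABBABABBAB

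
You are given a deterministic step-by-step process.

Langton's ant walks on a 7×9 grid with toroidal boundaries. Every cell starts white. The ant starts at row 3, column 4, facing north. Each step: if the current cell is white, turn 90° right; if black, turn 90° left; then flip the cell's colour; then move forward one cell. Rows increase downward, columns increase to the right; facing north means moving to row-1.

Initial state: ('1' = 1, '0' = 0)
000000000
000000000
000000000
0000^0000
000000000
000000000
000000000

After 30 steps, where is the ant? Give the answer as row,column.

[0] 000000000
000000000
000000000
0000^0000
000000000
000000000
000000000
[1] 000000000
000000000
000000000
00001>000
000000000
000000000
000000000
[2] 000000000
000000000
000000000
000011000
00000v000
000000000
000000000
[3] 000000000
000000000
000000000
000011000
0000<1000
000000000
000000000
[4] 000000000
000000000
000000000
0000^1000
000011000
000000000
000000000
[5] 000000000
000000000
000000000
000<01000
000011000
000000000
000000000
[6] 000000000
000000000
000^00000
000101000
000011000
000000000
000000000
[7] 000000000
000000000
0001>0000
000101000
000011000
000000000
000000000
[8] 000000000
000000000
000110000
0001v1000
000011000
000000000
000000000
[9] 000000000
000000000
000110000
000<11000
000011000
000000000
000000000
[10] 000000000
000000000
000110000
000011000
000v11000
000000000
000000000
[11] 000000000
000000000
000110000
000011000
00<111000
000000000
000000000
[12] 000000000
000000000
000110000
00^011000
001111000
000000000
000000000
[13] 000000000
000000000
000110000
001>11000
001111000
000000000
000000000
[14] 000000000
000000000
000110000
001111000
001v11000
000000000
000000000
[15] 000000000
000000000
000110000
001111000
0010>1000
000000000
000000000
[16] 000000000
000000000
000110000
0011^1000
001001000
000000000
000000000
[17] 000000000
000000000
000110000
001<01000
001001000
000000000
000000000
[18] 000000000
000000000
000110000
001001000
001v01000
000000000
000000000
[19] 000000000
000000000
000110000
001001000
00<101000
000000000
000000000
[20] 000000000
000000000
000110000
001001000
000101000
00v000000
000000000
[21] 000000000
000000000
000110000
001001000
000101000
0<1000000
000000000
[22] 000000000
000000000
000110000
001001000
0^0101000
011000000
000000000
[23] 000000000
000000000
000110000
001001000
01>101000
011000000
000000000
[24] 000000000
000000000
000110000
001001000
011101000
01v000000
000000000
[25] 000000000
000000000
000110000
001001000
011101000
010>00000
000000000
[26] 000000000
000000000
000110000
001001000
011101000
010100000
000v00000
[27] 000000000
000000000
000110000
001001000
011101000
010100000
00<100000
[28] 000000000
000000000
000110000
001001000
011101000
01^100000
001100000
[29] 000000000
000000000
000110000
001001000
011101000
011>00000
001100000
[30] 000000000
000000000
000110000
001001000
011^01000
011000000
001100000

4,3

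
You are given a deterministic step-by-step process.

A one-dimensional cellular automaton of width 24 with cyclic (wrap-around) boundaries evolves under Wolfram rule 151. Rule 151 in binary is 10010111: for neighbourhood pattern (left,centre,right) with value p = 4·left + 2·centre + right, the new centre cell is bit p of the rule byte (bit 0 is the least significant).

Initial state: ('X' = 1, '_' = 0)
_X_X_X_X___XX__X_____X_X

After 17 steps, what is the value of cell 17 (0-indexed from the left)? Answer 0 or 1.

1

t=0: _X_X_X_X___XX__X_____X_X
t=1: _X_X_X_XXXX__XXXXXXXXX_X
t=2: _X_X_X__XX_XX_XXXXXXX__X
t=3: _X_X_XXX_______XXXXX_XXX
t=4: _X_X__X_XXXXXXX_XXX___X_
t=5: XX_XXXX__XXXXX___X_XXXXX
t=6: X___XX_XX_XXX_XXXX__XXXX
t=7: _XXX_______X___XX_XX_XXX
t=8: __X_XXXXXXXXXXX_______X_
t=9: XXX__XXXXXXXXX_XXXXXXXXX
t=10: XX_XX_XXXXXXX___XXXXXXXX
t=11: X______XXXXX_XXX_XXXXXXX
t=12: _XXXXXX_XXX___X___XXXXXX
t=13: __XXXX___X_XXXXXXX_XXXX_
t=14: XX_XX_XXXX__XXXXX___XX_X
t=15: X______XX_XX_XXX_XXX____
t=16: XXXXXXX_______X___X_XXXX
t=17: XXXXXX_XXXXXXXXXXXX__XXX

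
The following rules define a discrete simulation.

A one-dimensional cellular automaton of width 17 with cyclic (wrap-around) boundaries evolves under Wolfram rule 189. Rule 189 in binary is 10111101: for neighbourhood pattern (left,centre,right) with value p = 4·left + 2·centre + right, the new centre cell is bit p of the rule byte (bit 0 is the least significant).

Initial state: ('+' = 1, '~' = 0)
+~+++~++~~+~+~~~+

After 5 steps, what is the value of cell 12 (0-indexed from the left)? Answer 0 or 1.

1

gen 0: +~+++~++~~+~+~~~+
gen 1: ~+++~++~+~+++++~+
gen 2: +++~++~+++++++~++
gen 3: ++~++~+++++++~+++
gen 4: +~++~+++++++~++++
gen 5: ~++~+++++++~+++++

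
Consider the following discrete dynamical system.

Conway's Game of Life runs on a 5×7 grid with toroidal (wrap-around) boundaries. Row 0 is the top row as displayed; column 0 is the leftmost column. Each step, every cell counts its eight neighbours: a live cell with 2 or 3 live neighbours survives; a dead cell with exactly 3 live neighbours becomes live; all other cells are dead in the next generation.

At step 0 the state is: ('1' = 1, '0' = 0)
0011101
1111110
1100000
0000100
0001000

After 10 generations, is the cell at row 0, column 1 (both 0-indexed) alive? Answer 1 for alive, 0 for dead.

step 0: 0011101
1111110
1100000
0000100
0001000
step 1: 1000001
0000010
1000011
0000000
0010010
step 2: 0000011
0000010
0000011
0000010
0000001
step 3: 0000011
0000100
0000111
0000010
0000001
step 4: 0000011
0000100
0000101
0000100
0000001
step 5: 0000011
0000101
0001100
0000000
0000001
step 6: 1000001
0001101
0001110
0000000
0000011
step 7: 1000100
1001001
0001010
0000001
1000011
step 8: 0100100
1001011
1000110
1000100
1000010
step 9: 0100100
1101000
1101000
1100100
1100111
step 10: 0001100
0001100
0001101
0001100
0011101

0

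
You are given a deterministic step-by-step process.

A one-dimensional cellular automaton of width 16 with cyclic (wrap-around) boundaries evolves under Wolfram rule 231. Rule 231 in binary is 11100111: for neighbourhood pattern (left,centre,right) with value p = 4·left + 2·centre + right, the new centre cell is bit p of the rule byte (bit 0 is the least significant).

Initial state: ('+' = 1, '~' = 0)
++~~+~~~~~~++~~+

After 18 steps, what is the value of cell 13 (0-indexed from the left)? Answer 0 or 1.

[0] ++~~+~~~~~~++~~+
[1] ++~++~+++++~+~+~
[2] ~++~++~+++++++++
[3] +~++~++~++++++++
[4] ++~++~++~+++++++
[5] +++~++~++~++++++
[6] ++++~++~++~+++++
[7] +++++~++~++~++++
[8] ++++++~++~++~+++
[9] +++++++~++~++~++
[10] ++++++++~++~++~+
[11] +++++++++~++~++~
[12] ~+++++++++~++~++
[13] +~+++++++++~++~+
[14] ++~+++++++++~++~
[15] ~++~+++++++++~++
[16] +~++~+++++++++~+
[17] ++~++~+++++++++~
[18] ~++~++~+++++++++

1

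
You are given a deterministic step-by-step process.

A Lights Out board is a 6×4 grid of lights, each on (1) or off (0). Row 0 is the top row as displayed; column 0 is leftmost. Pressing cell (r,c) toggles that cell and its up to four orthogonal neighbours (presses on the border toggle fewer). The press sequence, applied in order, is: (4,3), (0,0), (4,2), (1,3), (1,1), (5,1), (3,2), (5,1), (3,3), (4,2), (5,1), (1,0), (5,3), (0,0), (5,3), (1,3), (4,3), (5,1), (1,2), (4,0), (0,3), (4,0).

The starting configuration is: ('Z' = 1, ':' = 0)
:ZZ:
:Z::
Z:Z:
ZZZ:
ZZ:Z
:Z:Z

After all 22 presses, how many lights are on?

13

0) :ZZ:
:Z::
Z:Z:
ZZZ:
ZZ:Z
:Z:Z
1) :ZZ:
:Z::
Z:Z:
ZZZZ
ZZZ:
:Z::
2) Z:Z:
ZZ::
Z:Z:
ZZZZ
ZZZ:
:Z::
3) Z:Z:
ZZ::
Z:Z:
ZZ:Z
Z::Z
:ZZ:
4) Z:ZZ
ZZZZ
Z:ZZ
ZZ:Z
Z::Z
:ZZ:
5) ZZZZ
:::Z
ZZZZ
ZZ:Z
Z::Z
:ZZ:
6) ZZZZ
:::Z
ZZZZ
ZZ:Z
ZZ:Z
Z:::
7) ZZZZ
:::Z
ZZ:Z
Z:Z:
ZZZZ
Z:::
8) ZZZZ
:::Z
ZZ:Z
Z:Z:
Z:ZZ
:ZZ:
9) ZZZZ
:::Z
ZZ::
Z::Z
Z:Z:
:ZZ:
10) ZZZZ
:::Z
ZZ::
Z:ZZ
ZZ:Z
:Z::
11) ZZZZ
:::Z
ZZ::
Z:ZZ
Z::Z
Z:Z:
12) :ZZZ
ZZ:Z
:Z::
Z:ZZ
Z::Z
Z:Z:
13) :ZZZ
ZZ:Z
:Z::
Z:ZZ
Z:::
Z::Z
14) Z:ZZ
:Z:Z
:Z::
Z:ZZ
Z:::
Z::Z
15) Z:ZZ
:Z:Z
:Z::
Z:ZZ
Z::Z
Z:Z:
16) Z:Z:
:ZZ:
:Z:Z
Z:ZZ
Z::Z
Z:Z:
17) Z:Z:
:ZZ:
:Z:Z
Z:Z:
Z:Z:
Z:ZZ
18) Z:Z:
:ZZ:
:Z:Z
Z:Z:
ZZZ:
:Z:Z
19) Z:::
:::Z
:ZZZ
Z:Z:
ZZZ:
:Z:Z
20) Z:::
:::Z
:ZZZ
::Z:
::Z:
ZZ:Z
21) Z:ZZ
::::
:ZZZ
::Z:
::Z:
ZZ:Z
22) Z:ZZ
::::
:ZZZ
Z:Z:
ZZZ:
:Z:Z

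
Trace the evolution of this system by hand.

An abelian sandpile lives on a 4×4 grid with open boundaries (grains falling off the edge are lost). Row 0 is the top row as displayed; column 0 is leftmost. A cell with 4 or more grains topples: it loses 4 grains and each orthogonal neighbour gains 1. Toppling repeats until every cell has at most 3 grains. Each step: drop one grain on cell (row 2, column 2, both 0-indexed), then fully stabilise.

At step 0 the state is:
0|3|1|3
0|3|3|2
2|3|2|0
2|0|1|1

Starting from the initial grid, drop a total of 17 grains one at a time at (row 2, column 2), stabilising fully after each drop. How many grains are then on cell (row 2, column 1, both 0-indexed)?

[0] 0|3|1|3
0|3|3|2
2|3|2|0
2|0|1|1
[1] 0|3|1|3
0|3|3|2
2|3|3|0
2|0|1|1
[2] 1|0|3|3
1|2|1|3
3|1|2|1
2|1|2|1
[3] 1|0|3|3
1|2|1|3
3|1|3|1
2|1|2|1
[4] 1|0|3|3
1|2|2|3
3|2|0|2
2|1|3|1
[5] 1|0|3|3
1|2|2|3
3|2|1|2
2|1|3|1
[6] 1|0|3|3
1|2|2|3
3|2|2|2
2|1|3|1
[7] 1|0|3|3
1|2|2|3
3|2|3|2
2|1|3|1
[8] 1|0|3|3
1|2|3|3
3|3|1|3
2|2|0|2
[9] 1|0|3|3
1|2|3|3
3|3|2|3
2|2|0|2
[10] 1|0|3|3
1|2|3|3
3|3|3|3
2|2|0|2
[11] 1|2|1|1
3|0|3|2
0|2|3|1
3|3|1|3
[12] 1|2|2|1
3|1|0|3
0|3|1|2
3|3|2|3
[13] 1|2|2|1
3|1|0|3
0|3|2|2
3|3|2|3
[14] 1|2|2|1
3|1|0|3
0|3|3|2
3|3|2|3
[15] 1|2|2|2
3|2|2|0
2|1|3|1
0|2|1|1
[16] 1|2|2|2
3|2|3|0
2|2|0|2
0|2|2|1
[17] 1|2|2|2
3|2|3|0
2|2|1|2
0|2|2|1

2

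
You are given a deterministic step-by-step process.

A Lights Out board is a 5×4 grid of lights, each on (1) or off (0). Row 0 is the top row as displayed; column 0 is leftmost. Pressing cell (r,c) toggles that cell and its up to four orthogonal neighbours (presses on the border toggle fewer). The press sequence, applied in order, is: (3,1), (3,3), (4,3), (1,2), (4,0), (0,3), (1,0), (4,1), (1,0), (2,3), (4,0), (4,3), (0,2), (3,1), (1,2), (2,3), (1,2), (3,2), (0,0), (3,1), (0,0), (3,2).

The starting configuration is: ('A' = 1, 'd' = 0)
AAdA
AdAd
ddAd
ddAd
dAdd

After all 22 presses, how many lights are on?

15

0) AAdA
AdAd
ddAd
ddAd
dAdd
1) AAdA
AdAd
dAAd
AAdd
dddd
2) AAdA
AdAd
dAAA
AAAA
dddA
3) AAdA
AdAd
dAAA
AAAd
ddAd
4) AAAA
AAdA
dAdA
AAAd
ddAd
5) AAAA
AAdA
dAdA
dAAd
AAAd
6) AAdd
AAdd
dAdA
dAAd
AAAd
7) dAdd
dddd
AAdA
dAAd
AAAd
8) dAdd
dddd
AAdA
ddAd
dddd
9) AAdd
AAdd
dAdA
ddAd
dddd
10) AAdd
AAdA
dAAd
ddAA
dddd
11) AAdd
AAdA
dAAd
AdAA
AAdd
12) AAdd
AAdA
dAAd
AdAd
AAAA
13) AdAA
AAAA
dAAd
AdAd
AAAA
14) AdAA
AAAA
ddAd
dAdd
AdAA
15) AddA
Addd
dddd
dAdd
AdAA
16) AddA
AddA
ddAA
dAdA
AdAA
17) AdAA
AAAd
dddA
dAdA
AdAA
18) AdAA
AAAd
ddAA
ddAd
AddA
19) dAAA
dAAd
ddAA
ddAd
AddA
20) dAAA
dAAd
dAAA
AAdd
AAdA
21) AdAA
AAAd
dAAA
AAdd
AAdA
22) AdAA
AAAd
dAdA
AdAA
AAAA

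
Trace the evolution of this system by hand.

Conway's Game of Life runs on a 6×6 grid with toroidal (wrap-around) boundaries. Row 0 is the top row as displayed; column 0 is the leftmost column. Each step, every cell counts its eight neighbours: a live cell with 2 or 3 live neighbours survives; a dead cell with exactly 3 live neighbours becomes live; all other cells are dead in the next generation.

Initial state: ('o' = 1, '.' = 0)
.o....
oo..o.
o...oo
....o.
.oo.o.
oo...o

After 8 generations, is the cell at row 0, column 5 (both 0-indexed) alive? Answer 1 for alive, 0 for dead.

gen 0: .o....
oo..o.
o...oo
....o.
.oo.o.
oo...o
gen 1: ..o...
.o..o.
oo.oo.
oo..o.
.oooo.
.....o
gen 2: ......
oo..oo
...oo.
......
.oooo.
.o..o.
gen 3: .o..o.
o..ooo
o..oo.
......
.oooo.
.o..o.
gen 4: .oo...
ooo...
o..o..
.o...o
.oooo.
oo..oo
gen 5: ...o..
o..o..
.....o
.o...o
...o..
....oo
gen 6: ...o.o
....o.
....oo
o...o.
o....o
...oo.
gen 7: ...o.o
...o..
...oo.
o...o.
o..o..
o..o..
gen 8: ..oo..
..oo..
...ooo
....o.
oo.oo.
o.oo.o

0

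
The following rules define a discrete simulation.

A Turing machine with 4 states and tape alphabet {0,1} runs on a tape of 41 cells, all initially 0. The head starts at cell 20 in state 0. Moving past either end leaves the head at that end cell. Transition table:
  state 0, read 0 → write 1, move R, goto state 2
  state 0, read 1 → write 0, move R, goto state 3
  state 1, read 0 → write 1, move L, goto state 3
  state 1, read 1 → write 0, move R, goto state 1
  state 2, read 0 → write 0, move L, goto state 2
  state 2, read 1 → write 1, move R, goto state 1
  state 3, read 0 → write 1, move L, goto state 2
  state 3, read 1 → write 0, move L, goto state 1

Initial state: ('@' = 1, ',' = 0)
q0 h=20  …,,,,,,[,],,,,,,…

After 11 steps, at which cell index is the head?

13

k=0  q0 h=20  …,,,,,,[,],,,,,,…
k=1  q2 h=21  …,,,,,@[,],,,,,,…
k=2  q2 h=20  …,,,,,,[@],,,,,,…
k=3  q1 h=21  …,,,,,@[,],,,,,,…
k=4  q3 h=20  …,,,,,,[@]@,,,,,…
k=5  q1 h=19  …,,,,,,[,],@,,,,…
k=6  q3 h=18  …,,,,,,[,]@,@,,,…
k=7  q2 h=17  …,,,,,,[,]@@,@,,…
k=8  q2 h=16  …,,,,,,[,],@@,@,…
k=9  q2 h=15  …,,,,,,[,],,@@,@…
k=10  q2 h=14  …,,,,,,[,],,,@@,…
k=11  q2 h=13  …,,,,,,[,],,,,@@…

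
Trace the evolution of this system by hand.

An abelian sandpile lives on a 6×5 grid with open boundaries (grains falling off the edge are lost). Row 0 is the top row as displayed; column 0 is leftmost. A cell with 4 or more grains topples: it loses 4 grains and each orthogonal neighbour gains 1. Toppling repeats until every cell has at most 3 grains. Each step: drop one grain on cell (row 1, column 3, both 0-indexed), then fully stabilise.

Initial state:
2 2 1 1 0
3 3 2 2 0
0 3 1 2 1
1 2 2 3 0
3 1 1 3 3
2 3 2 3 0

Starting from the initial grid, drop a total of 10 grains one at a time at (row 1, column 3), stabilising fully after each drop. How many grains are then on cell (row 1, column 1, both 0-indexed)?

k=0  2 2 1 1 0
3 3 2 2 0
0 3 1 2 1
1 2 2 3 0
3 1 1 3 3
2 3 2 3 0
k=1  2 2 1 1 0
3 3 2 3 0
0 3 1 2 1
1 2 2 3 0
3 1 1 3 3
2 3 2 3 0
k=2  2 2 1 2 0
3 3 3 0 1
0 3 1 3 1
1 2 2 3 0
3 1 1 3 3
2 3 2 3 0
k=3  2 2 1 2 0
3 3 3 1 1
0 3 1 3 1
1 2 2 3 0
3 1 1 3 3
2 3 2 3 0
k=4  2 2 1 2 0
3 3 3 2 1
0 3 1 3 1
1 2 2 3 0
3 1 1 3 3
2 3 2 3 0
k=5  2 2 1 2 0
3 3 3 3 1
0 3 1 3 1
1 2 2 3 0
3 1 1 3 3
2 3 2 3 0
k=6  3 3 2 3 0
0 2 2 2 2
2 2 1 2 2
2 0 1 2 2
3 2 3 2 0
2 3 3 0 2
k=7  3 3 2 3 0
0 2 2 3 2
2 2 1 2 2
2 0 1 2 2
3 2 3 2 0
2 3 3 0 2
k=8  3 3 3 0 1
0 2 3 1 3
2 2 1 3 2
2 0 1 2 2
3 2 3 2 0
2 3 3 0 2
k=9  3 3 3 0 1
0 2 3 2 3
2 2 1 3 2
2 0 1 2 2
3 2 3 2 0
2 3 3 0 2
k=10  3 3 3 0 1
0 2 3 3 3
2 2 1 3 2
2 0 1 2 2
3 2 3 2 0
2 3 3 0 2

2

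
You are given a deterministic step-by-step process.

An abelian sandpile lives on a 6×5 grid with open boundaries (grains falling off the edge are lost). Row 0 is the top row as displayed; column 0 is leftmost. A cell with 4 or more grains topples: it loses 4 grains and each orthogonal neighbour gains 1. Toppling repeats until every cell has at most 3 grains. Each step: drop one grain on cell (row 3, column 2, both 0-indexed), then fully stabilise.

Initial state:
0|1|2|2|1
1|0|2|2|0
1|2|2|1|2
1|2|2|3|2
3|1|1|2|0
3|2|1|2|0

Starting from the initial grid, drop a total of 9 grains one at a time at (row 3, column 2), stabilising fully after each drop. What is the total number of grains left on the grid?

k=0  0|1|2|2|1
1|0|2|2|0
1|2|2|1|2
1|2|2|3|2
3|1|1|2|0
3|2|1|2|0
k=1  0|1|2|2|1
1|0|2|2|0
1|2|2|1|2
1|2|3|3|2
3|1|1|2|0
3|2|1|2|0
k=2  0|1|2|2|1
1|0|2|2|0
1|2|3|2|2
1|3|1|0|3
3|1|2|3|0
3|2|1|2|0
k=3  0|1|2|2|1
1|0|2|2|0
1|2|3|2|2
1|3|2|0|3
3|1|2|3|0
3|2|1|2|0
k=4  0|1|2|2|1
1|0|2|2|0
1|2|3|2|2
1|3|3|0|3
3|1|2|3|0
3|2|1|2|0
k=5  0|1|2|2|1
1|1|3|2|0
2|0|1|3|2
2|1|2|1|3
3|2|3|3|0
3|2|1|2|0
k=6  0|1|2|2|1
1|1|3|2|0
2|0|1|3|2
2|1|3|1|3
3|2|3|3|0
3|2|1|2|0
k=7  0|1|2|2|1
1|1|3|2|0
2|0|2|3|2
2|2|1|3|3
3|3|1|0|1
3|2|2|3|0
k=8  0|1|2|2|1
1|1|3|2|0
2|0|2|3|2
2|2|2|3|3
3|3|1|0|1
3|2|2|3|0
k=9  0|1|2|2|1
1|1|3|2|0
2|0|2|3|2
2|2|3|3|3
3|3|1|0|1
3|2|2|3|0

53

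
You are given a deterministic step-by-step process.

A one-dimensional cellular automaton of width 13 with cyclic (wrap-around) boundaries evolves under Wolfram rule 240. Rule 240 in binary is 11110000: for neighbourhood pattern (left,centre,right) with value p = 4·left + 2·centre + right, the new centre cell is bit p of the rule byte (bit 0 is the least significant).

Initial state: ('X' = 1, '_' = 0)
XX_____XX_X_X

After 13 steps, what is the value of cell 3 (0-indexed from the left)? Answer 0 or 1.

k=0  XX_____XX_X_X
k=1  XXX_____XX_X_
k=2  _XXX_____XX_X
k=3  X_XXX_____XX_
k=4  _X_XXX_____XX
k=5  X_X_XXX_____X
k=6  XX_X_XXX_____
k=7  _XX_X_XXX____
k=8  __XX_X_XXX___
k=9  ___XX_X_XXX__
k=10  ____XX_X_XXX_
k=11  _____XX_X_XXX
k=12  X_____XX_X_XX
k=13  XX_____XX_X_X

0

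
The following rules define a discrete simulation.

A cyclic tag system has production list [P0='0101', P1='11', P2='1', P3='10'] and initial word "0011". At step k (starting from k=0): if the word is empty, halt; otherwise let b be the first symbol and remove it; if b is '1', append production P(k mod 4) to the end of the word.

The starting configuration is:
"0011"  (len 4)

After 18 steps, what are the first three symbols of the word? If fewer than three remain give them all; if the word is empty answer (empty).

gen 0: "0011"  (len 4)
gen 1: "011"  (len 3)
gen 2: "11"  (len 2)
gen 3: "11"  (len 2)
gen 4: "110"  (len 3)
gen 5: "100101"  (len 6)
gen 6: "0010111"  (len 7)
gen 7: "010111"  (len 6)
gen 8: "10111"  (len 5)
gen 9: "01110101"  (len 8)
gen 10: "1110101"  (len 7)
gen 11: "1101011"  (len 7)
gen 12: "10101110"  (len 8)
gen 13: "01011100101"  (len 11)
gen 14: "1011100101"  (len 10)
gen 15: "0111001011"  (len 10)
gen 16: "111001011"  (len 9)
gen 17: "110010110101"  (len 12)
gen 18: "1001011010111"  (len 13)

100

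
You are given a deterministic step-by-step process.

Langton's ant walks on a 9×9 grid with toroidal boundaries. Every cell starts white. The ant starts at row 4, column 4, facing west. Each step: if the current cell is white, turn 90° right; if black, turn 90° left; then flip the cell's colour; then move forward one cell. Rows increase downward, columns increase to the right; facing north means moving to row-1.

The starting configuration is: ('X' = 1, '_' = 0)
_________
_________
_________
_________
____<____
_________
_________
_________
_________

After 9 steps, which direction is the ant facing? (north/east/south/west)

south

gen 0: _________
_________
_________
_________
____<____
_________
_________
_________
_________
gen 1: _________
_________
_________
____^____
____X____
_________
_________
_________
_________
gen 2: _________
_________
_________
____X>___
____X____
_________
_________
_________
_________
gen 3: _________
_________
_________
____XX___
____Xv___
_________
_________
_________
_________
gen 4: _________
_________
_________
____XX___
____<X___
_________
_________
_________
_________
gen 5: _________
_________
_________
____XX___
_____X___
____v____
_________
_________
_________
gen 6: _________
_________
_________
____XX___
_____X___
___<X____
_________
_________
_________
gen 7: _________
_________
_________
____XX___
___^_X___
___XX____
_________
_________
_________
gen 8: _________
_________
_________
____XX___
___X>X___
___XX____
_________
_________
_________
gen 9: _________
_________
_________
____XX___
___XXX___
___Xv____
_________
_________
_________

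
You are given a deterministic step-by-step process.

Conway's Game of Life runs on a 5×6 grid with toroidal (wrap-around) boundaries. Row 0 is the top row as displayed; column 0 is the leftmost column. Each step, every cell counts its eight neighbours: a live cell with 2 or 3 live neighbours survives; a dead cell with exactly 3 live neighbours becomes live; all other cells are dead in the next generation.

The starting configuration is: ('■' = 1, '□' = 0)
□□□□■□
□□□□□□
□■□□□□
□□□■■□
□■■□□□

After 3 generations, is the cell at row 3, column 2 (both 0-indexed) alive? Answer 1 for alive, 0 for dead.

1

0) □□□□■□
□□□□□□
□■□□□□
□□□■■□
□■■□□□
1) □□□□□□
□□□□□□
□□□□□□
□■□■□□
□□■□■□
2) □□□□□□
□□□□□□
□□□□□□
□□■■□□
□□■■□□
3) □□□□□□
□□□□□□
□□□□□□
□□■■□□
□□■■□□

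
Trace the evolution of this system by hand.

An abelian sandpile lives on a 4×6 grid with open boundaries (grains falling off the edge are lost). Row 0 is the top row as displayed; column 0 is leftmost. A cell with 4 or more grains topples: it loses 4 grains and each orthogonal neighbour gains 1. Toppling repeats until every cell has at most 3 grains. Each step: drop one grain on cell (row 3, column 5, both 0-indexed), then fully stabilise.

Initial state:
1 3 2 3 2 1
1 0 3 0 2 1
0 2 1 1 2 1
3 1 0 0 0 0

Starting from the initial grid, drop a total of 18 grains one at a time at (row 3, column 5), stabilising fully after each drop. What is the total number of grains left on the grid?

gen 0: 1 3 2 3 2 1
1 0 3 0 2 1
0 2 1 1 2 1
3 1 0 0 0 0
gen 1: 1 3 2 3 2 1
1 0 3 0 2 1
0 2 1 1 2 1
3 1 0 0 0 1
gen 2: 1 3 2 3 2 1
1 0 3 0 2 1
0 2 1 1 2 1
3 1 0 0 0 2
gen 3: 1 3 2 3 2 1
1 0 3 0 2 1
0 2 1 1 2 1
3 1 0 0 0 3
gen 4: 1 3 2 3 2 1
1 0 3 0 2 1
0 2 1 1 2 2
3 1 0 0 1 0
gen 5: 1 3 2 3 2 1
1 0 3 0 2 1
0 2 1 1 2 2
3 1 0 0 1 1
gen 6: 1 3 2 3 2 1
1 0 3 0 2 1
0 2 1 1 2 2
3 1 0 0 1 2
gen 7: 1 3 2 3 2 1
1 0 3 0 2 1
0 2 1 1 2 2
3 1 0 0 1 3
gen 8: 1 3 2 3 2 1
1 0 3 0 2 1
0 2 1 1 2 3
3 1 0 0 2 0
gen 9: 1 3 2 3 2 1
1 0 3 0 2 1
0 2 1 1 2 3
3 1 0 0 2 1
gen 10: 1 3 2 3 2 1
1 0 3 0 2 1
0 2 1 1 2 3
3 1 0 0 2 2
gen 11: 1 3 2 3 2 1
1 0 3 0 2 1
0 2 1 1 2 3
3 1 0 0 2 3
gen 12: 1 3 2 3 2 1
1 0 3 0 2 2
0 2 1 1 3 0
3 1 0 0 3 1
gen 13: 1 3 2 3 2 1
1 0 3 0 2 2
0 2 1 1 3 0
3 1 0 0 3 2
gen 14: 1 3 2 3 2 1
1 0 3 0 2 2
0 2 1 1 3 0
3 1 0 0 3 3
gen 15: 1 3 2 3 2 1
1 0 3 0 3 2
0 2 1 2 0 2
3 1 0 1 1 1
gen 16: 1 3 2 3 2 1
1 0 3 0 3 2
0 2 1 2 0 2
3 1 0 1 1 2
gen 17: 1 3 2 3 2 1
1 0 3 0 3 2
0 2 1 2 0 2
3 1 0 1 1 3
gen 18: 1 3 2 3 2 1
1 0 3 0 3 2
0 2 1 2 0 3
3 1 0 1 2 0

36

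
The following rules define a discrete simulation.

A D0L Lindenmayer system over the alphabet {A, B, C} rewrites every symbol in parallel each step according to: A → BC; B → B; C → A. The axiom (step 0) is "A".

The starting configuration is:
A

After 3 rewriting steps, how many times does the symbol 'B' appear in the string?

2

step 0: A
step 1: BC
step 2: BA
step 3: BBC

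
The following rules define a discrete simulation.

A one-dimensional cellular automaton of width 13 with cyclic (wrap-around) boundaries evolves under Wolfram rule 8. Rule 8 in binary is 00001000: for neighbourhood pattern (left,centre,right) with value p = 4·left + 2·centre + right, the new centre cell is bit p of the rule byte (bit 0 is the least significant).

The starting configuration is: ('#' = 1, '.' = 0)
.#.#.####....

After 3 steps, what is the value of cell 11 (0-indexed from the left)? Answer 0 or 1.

step 0: .#.#.####....
step 1: .....#.......
step 2: .............
step 3: .............

0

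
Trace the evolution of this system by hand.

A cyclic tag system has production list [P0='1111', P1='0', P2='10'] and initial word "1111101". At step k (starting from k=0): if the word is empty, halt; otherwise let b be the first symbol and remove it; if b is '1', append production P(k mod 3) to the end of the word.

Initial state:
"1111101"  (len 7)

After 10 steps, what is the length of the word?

20

t=0: "1111101"  (len 7)
t=1: "1111011111"  (len 10)
t=2: "1110111110"  (len 10)
t=3: "11011111010"  (len 11)
t=4: "10111110101111"  (len 14)
t=5: "01111101011110"  (len 14)
t=6: "1111101011110"  (len 13)
t=7: "1111010111101111"  (len 16)
t=8: "1110101111011110"  (len 16)
t=9: "11010111101111010"  (len 17)
t=10: "10101111011110101111"  (len 20)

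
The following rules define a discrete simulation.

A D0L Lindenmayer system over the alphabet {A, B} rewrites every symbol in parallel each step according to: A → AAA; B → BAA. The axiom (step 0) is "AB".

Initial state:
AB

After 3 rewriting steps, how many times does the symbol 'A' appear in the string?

[0] AB
[1] AAABAA
[2] AAAAAAAAABAAAAAAAA
[3] AAAAAAAAAAAAAAAAAAAAAAAAAAABAAAAAAAAAAAAAAAAAAAAAAAAAA

53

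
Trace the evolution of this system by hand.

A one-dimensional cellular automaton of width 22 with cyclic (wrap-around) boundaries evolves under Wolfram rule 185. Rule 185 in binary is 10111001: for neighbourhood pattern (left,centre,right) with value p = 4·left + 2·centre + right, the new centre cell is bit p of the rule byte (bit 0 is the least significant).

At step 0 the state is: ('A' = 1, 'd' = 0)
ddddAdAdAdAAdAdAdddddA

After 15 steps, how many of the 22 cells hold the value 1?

13

[0] ddddAdAdAdAAdAdAdddddA
[1] AAAddAdAdAAdAdAdAAAAdd
[2] AAdAddAdAAdAdAdAAAAdAd
[3] AdAdAddAAdAdAdAAAAdAdA
[4] dAdAdAdAdAdAdAAAAdAdAA
[5] AdAdAdAdAdAdAAAAdAdAAd
[6] dAdAdAdAdAdAAAAdAdAAdA
[7] AdAdAdAdAdAAAAdAdAAdAd
[8] dAdAdAdAdAAAAdAdAAdAdA
[9] AdAdAdAdAAAAdAdAAdAdAd
[10] dAdAdAdAAAAdAdAAdAdAdA
[11] AdAdAdAAAAdAdAAdAdAdAd
[12] dAdAdAAAAdAdAAdAdAdAdA
[13] AdAdAAAAdAdAAdAdAdAdAd
[14] dAdAAAAdAdAAdAdAdAdAdA
[15] AdAAAAdAdAAdAdAdAdAdAd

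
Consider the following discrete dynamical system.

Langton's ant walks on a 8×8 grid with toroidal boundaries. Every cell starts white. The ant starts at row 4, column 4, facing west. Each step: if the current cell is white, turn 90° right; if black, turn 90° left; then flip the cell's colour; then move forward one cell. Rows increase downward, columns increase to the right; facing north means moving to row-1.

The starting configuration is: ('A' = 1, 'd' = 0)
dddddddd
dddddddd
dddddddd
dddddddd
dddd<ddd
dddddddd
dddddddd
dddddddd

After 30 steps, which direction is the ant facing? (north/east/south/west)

west

t=0: dddddddd
dddddddd
dddddddd
dddddddd
dddd<ddd
dddddddd
dddddddd
dddddddd
t=1: dddddddd
dddddddd
dddddddd
dddd^ddd
ddddAddd
dddddddd
dddddddd
dddddddd
t=2: dddddddd
dddddddd
dddddddd
ddddA>dd
ddddAddd
dddddddd
dddddddd
dddddddd
t=3: dddddddd
dddddddd
dddddddd
ddddAAdd
ddddAvdd
dddddddd
dddddddd
dddddddd
t=4: dddddddd
dddddddd
dddddddd
ddddAAdd
dddd<Add
dddddddd
dddddddd
dddddddd
t=5: dddddddd
dddddddd
dddddddd
ddddAAdd
dddddAdd
ddddvddd
dddddddd
dddddddd
t=6: dddddddd
dddddddd
dddddddd
ddddAAdd
dddddAdd
ddd<Addd
dddddddd
dddddddd
t=7: dddddddd
dddddddd
dddddddd
ddddAAdd
ddd^dAdd
dddAAddd
dddddddd
dddddddd
t=8: dddddddd
dddddddd
dddddddd
ddddAAdd
dddA>Add
dddAAddd
dddddddd
dddddddd
t=9: dddddddd
dddddddd
dddddddd
ddddAAdd
dddAAAdd
dddAvddd
dddddddd
dddddddd
t=10: dddddddd
dddddddd
dddddddd
ddddAAdd
dddAAAdd
dddAd>dd
dddddddd
dddddddd
t=11: dddddddd
dddddddd
dddddddd
ddddAAdd
dddAAAdd
dddAdAdd
dddddvdd
dddddddd
t=12: dddddddd
dddddddd
dddddddd
ddddAAdd
dddAAAdd
dddAdAdd
dddd<Add
dddddddd
t=13: dddddddd
dddddddd
dddddddd
ddddAAdd
dddAAAdd
dddA^Add
ddddAAdd
dddddddd
t=14: dddddddd
dddddddd
dddddddd
ddddAAdd
dddAAAdd
dddAA>dd
ddddAAdd
dddddddd
t=15: dddddddd
dddddddd
dddddddd
ddddAAdd
dddAA^dd
dddAAddd
ddddAAdd
dddddddd
t=16: dddddddd
dddddddd
dddddddd
ddddAAdd
dddA<ddd
dddAAddd
ddddAAdd
dddddddd
t=17: dddddddd
dddddddd
dddddddd
ddddAAdd
dddAdddd
dddAvddd
ddddAAdd
dddddddd
t=18: dddddddd
dddddddd
dddddddd
ddddAAdd
dddAdddd
dddAd>dd
ddddAAdd
dddddddd
t=19: dddddddd
dddddddd
dddddddd
ddddAAdd
dddAdddd
dddAdAdd
ddddAvdd
dddddddd
t=20: dddddddd
dddddddd
dddddddd
ddddAAdd
dddAdddd
dddAdAdd
ddddAd>d
dddddddd
t=21: dddddddd
dddddddd
dddddddd
ddddAAdd
dddAdddd
dddAdAdd
ddddAdAd
ddddddvd
t=22: dddddddd
dddddddd
dddddddd
ddddAAdd
dddAdddd
dddAdAdd
ddddAdAd
ddddd<Ad
t=23: dddddddd
dddddddd
dddddddd
ddddAAdd
dddAdddd
dddAdAdd
ddddA^Ad
dddddAAd
t=24: dddddddd
dddddddd
dddddddd
ddddAAdd
dddAdddd
dddAdAdd
ddddAA>d
dddddAAd
t=25: dddddddd
dddddddd
dddddddd
ddddAAdd
dddAdddd
dddAdA^d
ddddAAdd
dddddAAd
t=26: dddddddd
dddddddd
dddddddd
ddddAAdd
dddAdddd
dddAdAA>
ddddAAdd
dddddAAd
t=27: dddddddd
dddddddd
dddddddd
ddddAAdd
dddAdddd
dddAdAAA
ddddAAdv
dddddAAd
t=28: dddddddd
dddddddd
dddddddd
ddddAAdd
dddAdddd
dddAdAAA
ddddAA<A
dddddAAd
t=29: dddddddd
dddddddd
dddddddd
ddddAAdd
dddAdddd
dddAdA^A
ddddAAAA
dddddAAd
t=30: dddddddd
dddddddd
dddddddd
ddddAAdd
dddAdddd
dddAd<dA
ddddAAAA
dddddAAd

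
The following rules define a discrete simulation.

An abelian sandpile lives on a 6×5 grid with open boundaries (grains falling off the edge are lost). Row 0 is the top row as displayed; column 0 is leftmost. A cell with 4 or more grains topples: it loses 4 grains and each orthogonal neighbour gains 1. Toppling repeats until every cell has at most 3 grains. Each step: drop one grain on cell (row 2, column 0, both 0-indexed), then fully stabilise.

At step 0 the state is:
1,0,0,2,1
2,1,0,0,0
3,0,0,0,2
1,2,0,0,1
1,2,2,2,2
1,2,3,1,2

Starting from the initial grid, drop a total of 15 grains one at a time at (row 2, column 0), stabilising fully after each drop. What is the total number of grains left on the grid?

t=0: 1,0,0,2,1
2,1,0,0,0
3,0,0,0,2
1,2,0,0,1
1,2,2,2,2
1,2,3,1,2
t=1: 1,0,0,2,1
3,1,0,0,0
0,1,0,0,2
2,2,0,0,1
1,2,2,2,2
1,2,3,1,2
t=2: 1,0,0,2,1
3,1,0,0,0
1,1,0,0,2
2,2,0,0,1
1,2,2,2,2
1,2,3,1,2
t=3: 1,0,0,2,1
3,1,0,0,0
2,1,0,0,2
2,2,0,0,1
1,2,2,2,2
1,2,3,1,2
t=4: 1,0,0,2,1
3,1,0,0,0
3,1,0,0,2
2,2,0,0,1
1,2,2,2,2
1,2,3,1,2
t=5: 2,0,0,2,1
0,2,0,0,0
1,2,0,0,2
3,2,0,0,1
1,2,2,2,2
1,2,3,1,2
t=6: 2,0,0,2,1
0,2,0,0,0
2,2,0,0,2
3,2,0,0,1
1,2,2,2,2
1,2,3,1,2
t=7: 2,0,0,2,1
0,2,0,0,0
3,2,0,0,2
3,2,0,0,1
1,2,2,2,2
1,2,3,1,2
t=8: 2,0,0,2,1
1,2,0,0,0
1,3,0,0,2
0,3,0,0,1
2,2,2,2,2
1,2,3,1,2
t=9: 2,0,0,2,1
1,2,0,0,0
2,3,0,0,2
0,3,0,0,1
2,2,2,2,2
1,2,3,1,2
t=10: 2,0,0,2,1
1,2,0,0,0
3,3,0,0,2
0,3,0,0,1
2,2,2,2,2
1,2,3,1,2
t=11: 2,0,0,2,1
2,3,0,0,0
1,1,1,0,2
2,0,1,0,1
2,3,2,2,2
1,2,3,1,2
t=12: 2,0,0,2,1
2,3,0,0,0
2,1,1,0,2
2,0,1,0,1
2,3,2,2,2
1,2,3,1,2
t=13: 2,0,0,2,1
2,3,0,0,0
3,1,1,0,2
2,0,1,0,1
2,3,2,2,2
1,2,3,1,2
t=14: 2,0,0,2,1
3,3,0,0,0
0,2,1,0,2
3,0,1,0,1
2,3,2,2,2
1,2,3,1,2
t=15: 2,0,0,2,1
3,3,0,0,0
1,2,1,0,2
3,0,1,0,1
2,3,2,2,2
1,2,3,1,2

42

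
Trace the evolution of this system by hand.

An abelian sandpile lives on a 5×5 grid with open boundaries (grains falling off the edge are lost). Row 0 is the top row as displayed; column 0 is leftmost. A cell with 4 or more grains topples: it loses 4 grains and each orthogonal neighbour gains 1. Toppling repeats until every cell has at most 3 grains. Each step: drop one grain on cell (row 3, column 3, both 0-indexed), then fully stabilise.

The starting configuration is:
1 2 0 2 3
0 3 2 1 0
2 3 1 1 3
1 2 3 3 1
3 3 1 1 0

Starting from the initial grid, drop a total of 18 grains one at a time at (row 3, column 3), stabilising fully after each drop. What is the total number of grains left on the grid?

48

gen 0: 1 2 0 2 3
0 3 2 1 0
2 3 1 1 3
1 2 3 3 1
3 3 1 1 0
gen 1: 1 2 0 2 3
0 3 2 1 0
2 3 2 2 3
1 3 0 1 2
3 3 2 2 0
gen 2: 1 2 0 2 3
0 3 2 1 0
2 3 2 2 3
1 3 0 2 2
3 3 2 2 0
gen 3: 1 2 0 2 3
0 3 2 1 0
2 3 2 2 3
1 3 0 3 2
3 3 2 2 0
gen 4: 1 2 0 2 3
0 3 2 1 0
2 3 2 3 3
1 3 1 0 3
3 3 2 3 0
gen 5: 1 2 0 2 3
0 3 2 1 0
2 3 2 3 3
1 3 1 1 3
3 3 2 3 0
gen 6: 1 2 0 2 3
0 3 2 1 0
2 3 2 3 3
1 3 1 2 3
3 3 2 3 0
gen 7: 1 2 0 2 3
0 3 2 1 0
2 3 2 3 3
1 3 1 3 3
3 3 2 3 0
gen 8: 1 2 0 2 3
0 3 2 2 1
2 3 3 1 1
1 3 2 3 1
3 3 3 0 2
gen 9: 1 2 0 2 3
0 3 2 2 1
2 3 3 2 1
1 3 3 0 2
3 3 3 1 2
gen 10: 1 2 0 2 3
0 3 2 2 1
2 3 3 2 1
1 3 3 1 2
3 3 3 1 2
gen 11: 1 2 0 2 3
0 3 2 2 1
2 3 3 2 1
1 3 3 2 2
3 3 3 1 2
gen 12: 1 2 0 2 3
0 3 2 2 1
2 3 3 2 1
1 3 3 3 2
3 3 3 1 2
gen 13: 1 3 1 3 3
1 1 1 0 2
3 2 3 1 2
3 2 3 2 3
0 2 1 3 2
gen 14: 1 3 1 3 3
1 1 1 0 2
3 2 3 1 2
3 2 3 3 3
0 2 1 3 2
gen 15: 1 3 1 3 3
1 1 2 0 2
3 3 0 3 3
3 3 1 3 1
0 2 3 1 0
gen 16: 1 3 1 3 3
1 1 2 1 3
3 3 1 1 0
3 3 2 1 3
0 2 3 2 0
gen 17: 1 3 1 3 3
1 1 2 1 3
3 3 1 1 0
3 3 2 2 3
0 2 3 2 0
gen 18: 1 3 1 3 3
1 1 2 1 3
3 3 1 1 0
3 3 2 3 3
0 2 3 2 0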